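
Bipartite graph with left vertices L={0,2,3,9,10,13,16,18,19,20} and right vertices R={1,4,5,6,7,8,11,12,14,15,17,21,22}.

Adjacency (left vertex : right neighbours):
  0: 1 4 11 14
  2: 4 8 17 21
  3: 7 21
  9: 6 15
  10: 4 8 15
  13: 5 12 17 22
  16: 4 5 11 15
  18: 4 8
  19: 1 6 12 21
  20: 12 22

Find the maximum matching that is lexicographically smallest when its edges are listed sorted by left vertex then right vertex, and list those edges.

Lex-smallest maximum matching: {(0,1), (2,4), (3,7), (9,6), (10,15), (13,5), (16,11), (18,8), (19,12), (20,22)}

|M| = 10 (so the lex-smallest maximum matching has 10 edges)
process left vertices in ascending order; for each, take the smallest-labelled available neighbour that still permits 10 edges overall, or leave it unmatched if none does
lex-smallest matching: {0-1, 2-4, 3-7, 9-6, 10-15, 13-5, 16-11, 18-8, 19-12, 20-22}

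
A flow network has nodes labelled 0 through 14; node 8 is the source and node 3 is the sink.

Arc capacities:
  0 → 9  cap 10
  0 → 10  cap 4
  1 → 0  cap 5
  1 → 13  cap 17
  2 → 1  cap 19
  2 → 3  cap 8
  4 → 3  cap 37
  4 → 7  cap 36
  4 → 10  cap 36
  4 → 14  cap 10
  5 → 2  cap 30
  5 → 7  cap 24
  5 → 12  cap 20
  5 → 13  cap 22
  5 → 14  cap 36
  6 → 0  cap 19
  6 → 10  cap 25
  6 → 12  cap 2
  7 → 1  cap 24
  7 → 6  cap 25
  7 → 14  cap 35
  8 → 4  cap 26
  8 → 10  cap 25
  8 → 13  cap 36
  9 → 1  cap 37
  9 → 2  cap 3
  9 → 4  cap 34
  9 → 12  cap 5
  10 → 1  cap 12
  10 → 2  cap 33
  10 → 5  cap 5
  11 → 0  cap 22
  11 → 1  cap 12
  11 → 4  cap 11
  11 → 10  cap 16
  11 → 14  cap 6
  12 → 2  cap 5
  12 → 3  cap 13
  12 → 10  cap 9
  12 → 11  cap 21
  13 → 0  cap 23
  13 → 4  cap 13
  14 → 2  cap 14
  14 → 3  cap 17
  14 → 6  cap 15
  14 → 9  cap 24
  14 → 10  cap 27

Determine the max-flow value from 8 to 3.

augment #1: 8→4→3 bottleneck 26, total now 26
augment #2: 8→10→2→3 bottleneck 8, total now 34
augment #3: 8→13→4→3 bottleneck 11, total now 45
augment #4: 8→10→5→12→3 bottleneck 5, total now 50
augment #5: 8→13→4→14→3 bottleneck 2, total now 52
augment #6: 8→13→0→9→12→3 bottleneck 5, total now 57
augment #7: 8→13→0→9→4→14→3 bottleneck 5, total now 62

Maximum flow value: 62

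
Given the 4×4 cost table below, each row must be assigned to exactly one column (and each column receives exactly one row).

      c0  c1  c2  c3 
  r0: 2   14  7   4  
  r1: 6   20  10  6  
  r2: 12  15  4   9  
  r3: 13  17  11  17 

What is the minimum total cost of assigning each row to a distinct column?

optimal assignment: row0→col0 (cost 2), row1→col3 (cost 6), row2→col2 (cost 4), row3→col1 (cost 17)
total = 2 + 6 + 4 + 17 = 29

Minimum assignment cost: 29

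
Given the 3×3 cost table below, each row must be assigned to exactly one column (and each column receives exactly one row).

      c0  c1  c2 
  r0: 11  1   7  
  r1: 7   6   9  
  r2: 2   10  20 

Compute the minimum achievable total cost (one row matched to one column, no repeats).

optimal assignment: row0→col1 (cost 1), row1→col2 (cost 9), row2→col0 (cost 2)
total = 1 + 9 + 2 = 12

Minimum assignment cost: 12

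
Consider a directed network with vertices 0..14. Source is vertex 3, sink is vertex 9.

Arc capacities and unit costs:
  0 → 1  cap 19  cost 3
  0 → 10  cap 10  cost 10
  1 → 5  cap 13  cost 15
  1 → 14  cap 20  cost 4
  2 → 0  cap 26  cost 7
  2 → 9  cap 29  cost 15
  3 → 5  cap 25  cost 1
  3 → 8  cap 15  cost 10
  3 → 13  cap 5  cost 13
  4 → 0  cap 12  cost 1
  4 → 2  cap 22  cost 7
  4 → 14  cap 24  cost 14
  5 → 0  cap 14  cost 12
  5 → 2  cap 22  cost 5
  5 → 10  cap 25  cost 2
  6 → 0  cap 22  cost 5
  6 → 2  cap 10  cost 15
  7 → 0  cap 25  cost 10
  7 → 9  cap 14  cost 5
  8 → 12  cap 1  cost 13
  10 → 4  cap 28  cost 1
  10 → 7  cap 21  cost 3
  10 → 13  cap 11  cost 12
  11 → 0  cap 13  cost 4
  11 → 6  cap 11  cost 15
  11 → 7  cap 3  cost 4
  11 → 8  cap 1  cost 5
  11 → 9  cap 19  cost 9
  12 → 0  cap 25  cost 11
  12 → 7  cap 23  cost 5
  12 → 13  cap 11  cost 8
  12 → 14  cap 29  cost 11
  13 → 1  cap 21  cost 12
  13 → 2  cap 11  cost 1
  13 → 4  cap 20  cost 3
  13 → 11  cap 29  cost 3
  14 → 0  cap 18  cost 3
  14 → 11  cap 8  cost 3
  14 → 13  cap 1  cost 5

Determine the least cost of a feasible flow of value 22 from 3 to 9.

shortest-cost path #1: 3→5→10→7→9 push 14 @ unit cost 11 (adds 154)
shortest-cost path #2: 3→5→2→9 push 8 @ unit cost 21 (adds 168)
total cost = 322

Minimum cost for 22 units: 322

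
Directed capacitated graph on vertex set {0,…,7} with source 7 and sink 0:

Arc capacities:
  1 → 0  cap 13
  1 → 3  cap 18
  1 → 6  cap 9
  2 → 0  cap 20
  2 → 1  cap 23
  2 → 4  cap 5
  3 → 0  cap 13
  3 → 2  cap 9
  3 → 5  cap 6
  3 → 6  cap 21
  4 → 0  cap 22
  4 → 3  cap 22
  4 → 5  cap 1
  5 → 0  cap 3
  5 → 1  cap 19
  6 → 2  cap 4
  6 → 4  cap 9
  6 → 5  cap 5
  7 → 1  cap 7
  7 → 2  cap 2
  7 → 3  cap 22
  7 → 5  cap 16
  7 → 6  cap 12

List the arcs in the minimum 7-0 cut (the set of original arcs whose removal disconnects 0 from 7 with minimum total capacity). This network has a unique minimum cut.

Min-cut arcs: {(1,0), (3,0), (3,2), (5,0), (6,2), (6,4), (7,2)} (total capacity 53)

augment #1: 7→1→0 push 7
augment #2: 7→2→0 push 2
augment #3: 7→3→0 push 13
augment #4: 7→5→0 push 3
augment #5: 7→3→2→0 push 9
augment #6: 7→5→1→0 push 6
augment #7: 7→6→2→0 push 4
augment #8: 7→6→4→0 push 8
augment #9: 7→5→1→6→4→0 push 1
max flow = 53; residual-reachable set from 7 gives S-side
cut edges (S→T): {(1,0), (3,0), (3,2), (5,0), (6,2), (6,4), (7,2)} total cap 53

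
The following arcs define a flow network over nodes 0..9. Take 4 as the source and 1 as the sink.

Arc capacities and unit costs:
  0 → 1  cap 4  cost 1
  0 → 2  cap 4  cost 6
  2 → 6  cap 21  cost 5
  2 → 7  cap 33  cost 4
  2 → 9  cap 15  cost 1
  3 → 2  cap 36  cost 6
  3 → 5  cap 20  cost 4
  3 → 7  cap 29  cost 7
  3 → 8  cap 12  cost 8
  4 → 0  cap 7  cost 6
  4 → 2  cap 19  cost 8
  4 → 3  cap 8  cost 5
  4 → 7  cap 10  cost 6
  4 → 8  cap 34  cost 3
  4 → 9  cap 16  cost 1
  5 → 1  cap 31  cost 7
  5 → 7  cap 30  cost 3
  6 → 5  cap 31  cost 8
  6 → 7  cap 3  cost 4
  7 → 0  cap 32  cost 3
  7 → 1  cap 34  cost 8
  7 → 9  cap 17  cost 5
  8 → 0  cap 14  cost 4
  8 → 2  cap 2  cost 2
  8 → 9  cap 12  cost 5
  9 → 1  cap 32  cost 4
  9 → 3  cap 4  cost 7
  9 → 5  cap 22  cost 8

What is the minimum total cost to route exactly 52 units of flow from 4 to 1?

Minimum cost for 52 units: 534

shortest-cost path #1: 4→9→1 push 16 @ unit cost 5 (adds 80)
shortest-cost path #2: 4→0→1 push 4 @ unit cost 7 (adds 28)
shortest-cost path #3: 4→8→2→9→1 push 2 @ unit cost 10 (adds 20)
shortest-cost path #4: 4→8→9→1 push 12 @ unit cost 12 (adds 144)
shortest-cost path #5: 4→2→9→1 push 2 @ unit cost 13 (adds 26)
shortest-cost path #6: 4→7→1 push 10 @ unit cost 14 (adds 140)
shortest-cost path #7: 4→3→5→1 push 6 @ unit cost 16 (adds 96)
total cost = 534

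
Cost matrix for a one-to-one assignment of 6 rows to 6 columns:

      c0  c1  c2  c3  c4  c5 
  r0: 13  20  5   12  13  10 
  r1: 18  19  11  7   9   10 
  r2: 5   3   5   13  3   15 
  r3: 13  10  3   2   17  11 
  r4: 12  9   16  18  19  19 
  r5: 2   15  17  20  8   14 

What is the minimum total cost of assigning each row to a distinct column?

optimal assignment: row0→col2 (cost 5), row1→col5 (cost 10), row2→col4 (cost 3), row3→col3 (cost 2), row4→col1 (cost 9), row5→col0 (cost 2)
total = 5 + 10 + 3 + 2 + 9 + 2 = 31

Minimum assignment cost: 31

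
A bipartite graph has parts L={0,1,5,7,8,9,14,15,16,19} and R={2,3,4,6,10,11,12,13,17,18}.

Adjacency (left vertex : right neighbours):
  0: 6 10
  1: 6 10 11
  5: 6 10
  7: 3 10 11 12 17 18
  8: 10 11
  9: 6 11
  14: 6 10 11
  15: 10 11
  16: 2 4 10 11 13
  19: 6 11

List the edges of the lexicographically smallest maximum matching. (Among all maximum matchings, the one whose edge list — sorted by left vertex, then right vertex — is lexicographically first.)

Lex-smallest maximum matching: {(0,6), (1,10), (7,3), (8,11), (16,2)}

|M| = 5 (so the lex-smallest maximum matching has 5 edges)
process left vertices in ascending order; for each, take the smallest-labelled available neighbour that still permits 5 edges overall, or leave it unmatched if none does
lex-smallest matching: {0-6, 1-10, 7-3, 8-11, 16-2}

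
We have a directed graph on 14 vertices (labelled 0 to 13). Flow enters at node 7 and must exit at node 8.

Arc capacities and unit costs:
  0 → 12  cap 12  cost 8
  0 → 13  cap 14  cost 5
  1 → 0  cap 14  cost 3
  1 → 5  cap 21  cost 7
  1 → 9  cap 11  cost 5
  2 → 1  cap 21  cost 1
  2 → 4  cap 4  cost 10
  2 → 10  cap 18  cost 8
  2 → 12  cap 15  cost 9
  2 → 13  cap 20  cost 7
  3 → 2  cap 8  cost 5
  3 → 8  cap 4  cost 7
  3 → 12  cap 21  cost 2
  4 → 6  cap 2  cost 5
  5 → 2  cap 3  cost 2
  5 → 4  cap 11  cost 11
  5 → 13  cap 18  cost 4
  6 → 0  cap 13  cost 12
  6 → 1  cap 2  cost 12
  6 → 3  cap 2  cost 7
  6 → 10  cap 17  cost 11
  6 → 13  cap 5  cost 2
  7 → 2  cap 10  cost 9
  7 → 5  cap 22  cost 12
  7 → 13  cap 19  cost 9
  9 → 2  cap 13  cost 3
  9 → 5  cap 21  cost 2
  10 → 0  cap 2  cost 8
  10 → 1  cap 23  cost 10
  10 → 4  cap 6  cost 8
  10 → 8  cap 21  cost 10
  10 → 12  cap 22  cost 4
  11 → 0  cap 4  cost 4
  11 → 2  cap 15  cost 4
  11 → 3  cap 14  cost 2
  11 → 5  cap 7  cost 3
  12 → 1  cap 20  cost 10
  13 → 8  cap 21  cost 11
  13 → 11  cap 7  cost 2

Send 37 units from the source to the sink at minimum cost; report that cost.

shortest-cost path #1: 7→13→8 push 19 @ unit cost 20 (adds 380)
shortest-cost path #2: 7→2→10→8 push 10 @ unit cost 27 (adds 270)
shortest-cost path #3: 7→5→13→8 push 2 @ unit cost 27 (adds 54)
shortest-cost path #4: 7→5→13→11→3→8 push 4 @ unit cost 27 (adds 108)
shortest-cost path #5: 7→5→2→10→8 push 2 @ unit cost 32 (adds 64)
total cost = 876

Minimum cost for 37 units: 876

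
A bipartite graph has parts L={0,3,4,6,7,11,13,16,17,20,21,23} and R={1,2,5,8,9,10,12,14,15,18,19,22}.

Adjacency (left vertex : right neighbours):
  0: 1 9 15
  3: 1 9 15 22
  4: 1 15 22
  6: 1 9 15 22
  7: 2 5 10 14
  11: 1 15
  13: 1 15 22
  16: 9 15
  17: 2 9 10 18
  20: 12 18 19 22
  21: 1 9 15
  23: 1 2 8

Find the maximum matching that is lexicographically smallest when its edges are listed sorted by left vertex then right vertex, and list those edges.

|M| = 8 (so the lex-smallest maximum matching has 8 edges)
process left vertices in ascending order; for each, take the smallest-labelled available neighbour that still permits 8 edges overall, or leave it unmatched if none does
lex-smallest matching: {0-1, 3-9, 4-15, 6-22, 7-2, 17-10, 20-12, 23-8}

Lex-smallest maximum matching: {(0,1), (3,9), (4,15), (6,22), (7,2), (17,10), (20,12), (23,8)}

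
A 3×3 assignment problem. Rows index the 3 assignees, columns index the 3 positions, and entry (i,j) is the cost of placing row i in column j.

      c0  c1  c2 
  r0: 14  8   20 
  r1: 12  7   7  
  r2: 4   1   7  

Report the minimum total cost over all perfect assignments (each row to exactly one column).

Minimum assignment cost: 19

optimal assignment: row0→col1 (cost 8), row1→col2 (cost 7), row2→col0 (cost 4)
total = 8 + 7 + 4 = 19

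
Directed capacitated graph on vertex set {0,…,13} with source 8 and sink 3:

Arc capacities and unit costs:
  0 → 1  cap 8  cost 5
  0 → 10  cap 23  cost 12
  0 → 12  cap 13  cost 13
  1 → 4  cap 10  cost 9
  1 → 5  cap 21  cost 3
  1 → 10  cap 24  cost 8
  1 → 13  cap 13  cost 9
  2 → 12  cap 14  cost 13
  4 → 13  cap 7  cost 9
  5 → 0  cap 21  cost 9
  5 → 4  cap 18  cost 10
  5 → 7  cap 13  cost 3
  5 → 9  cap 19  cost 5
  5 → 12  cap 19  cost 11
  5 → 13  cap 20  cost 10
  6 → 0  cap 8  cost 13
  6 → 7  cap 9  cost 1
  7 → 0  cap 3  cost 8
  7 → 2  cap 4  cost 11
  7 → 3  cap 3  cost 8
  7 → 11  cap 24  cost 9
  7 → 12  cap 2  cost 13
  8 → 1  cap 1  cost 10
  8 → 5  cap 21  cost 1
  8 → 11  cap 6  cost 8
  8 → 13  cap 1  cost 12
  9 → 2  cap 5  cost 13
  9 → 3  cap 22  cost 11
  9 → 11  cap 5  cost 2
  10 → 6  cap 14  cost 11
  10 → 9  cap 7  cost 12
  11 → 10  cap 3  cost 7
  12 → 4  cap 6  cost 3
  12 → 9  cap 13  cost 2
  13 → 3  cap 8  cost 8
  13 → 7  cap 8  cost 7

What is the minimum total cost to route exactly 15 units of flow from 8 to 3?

Minimum cost for 15 units: 240

shortest-cost path #1: 8→5→7→3 push 3 @ unit cost 12 (adds 36)
shortest-cost path #2: 8→5→9→3 push 12 @ unit cost 17 (adds 204)
total cost = 240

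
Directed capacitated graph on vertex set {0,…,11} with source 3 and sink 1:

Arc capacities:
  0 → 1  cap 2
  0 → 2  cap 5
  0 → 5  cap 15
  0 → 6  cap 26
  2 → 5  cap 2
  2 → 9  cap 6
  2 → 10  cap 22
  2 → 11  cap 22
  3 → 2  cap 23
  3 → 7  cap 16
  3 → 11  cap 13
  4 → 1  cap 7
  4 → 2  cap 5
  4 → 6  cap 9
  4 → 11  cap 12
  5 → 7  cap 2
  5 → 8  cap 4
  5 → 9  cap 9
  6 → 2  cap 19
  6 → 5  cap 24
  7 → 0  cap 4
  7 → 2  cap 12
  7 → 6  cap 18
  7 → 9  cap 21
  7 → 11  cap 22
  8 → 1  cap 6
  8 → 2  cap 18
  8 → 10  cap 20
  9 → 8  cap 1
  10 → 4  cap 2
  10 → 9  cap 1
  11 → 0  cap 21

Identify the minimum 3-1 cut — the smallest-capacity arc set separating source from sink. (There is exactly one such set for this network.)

Min-cut arcs: {(0,1), (5,8), (9,8), (10,4)} (total capacity 9)

augment #1: 3→7→0→1 push 2
augment #2: 3→2→5→8→1 push 2
augment #3: 3→2→9→8→1 push 1
augment #4: 3→2→10→4→1 push 2
augment #5: 3→7→0→5→8→1 push 2
max flow = 9; residual-reachable set from 3 gives S-side
cut edges (S→T): {(0,1), (5,8), (9,8), (10,4)} total cap 9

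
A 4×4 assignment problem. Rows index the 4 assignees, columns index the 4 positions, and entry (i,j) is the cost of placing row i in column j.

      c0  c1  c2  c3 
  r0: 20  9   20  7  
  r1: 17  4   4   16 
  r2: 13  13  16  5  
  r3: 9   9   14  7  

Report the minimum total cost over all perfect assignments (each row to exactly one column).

optimal assignment: row0→col1 (cost 9), row1→col2 (cost 4), row2→col3 (cost 5), row3→col0 (cost 9)
total = 9 + 4 + 5 + 9 = 27

Minimum assignment cost: 27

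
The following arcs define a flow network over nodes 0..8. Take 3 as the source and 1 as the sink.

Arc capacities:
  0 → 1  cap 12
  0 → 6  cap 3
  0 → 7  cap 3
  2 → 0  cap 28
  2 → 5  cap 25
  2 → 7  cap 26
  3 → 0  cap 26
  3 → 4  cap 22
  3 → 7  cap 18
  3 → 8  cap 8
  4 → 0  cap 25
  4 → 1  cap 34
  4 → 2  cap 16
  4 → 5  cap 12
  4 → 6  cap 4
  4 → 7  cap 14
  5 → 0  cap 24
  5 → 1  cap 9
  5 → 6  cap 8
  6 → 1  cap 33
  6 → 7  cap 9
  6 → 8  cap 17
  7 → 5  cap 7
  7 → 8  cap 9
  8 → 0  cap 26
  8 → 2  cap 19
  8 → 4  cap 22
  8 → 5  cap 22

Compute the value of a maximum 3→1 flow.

Maximum flow value: 61

augment #1: 3→0→1 bottleneck 12, total now 12
augment #2: 3→4→1 bottleneck 22, total now 34
augment #3: 3→0→6→1 bottleneck 3, total now 37
augment #4: 3→7→5→1 bottleneck 7, total now 44
augment #5: 3→8→4→1 bottleneck 8, total now 52
augment #6: 3→7→8→4→1 bottleneck 4, total now 56
augment #7: 3→7→8→5→1 bottleneck 2, total now 58
augment #8: 3→7→8→4→6→1 bottleneck 3, total now 61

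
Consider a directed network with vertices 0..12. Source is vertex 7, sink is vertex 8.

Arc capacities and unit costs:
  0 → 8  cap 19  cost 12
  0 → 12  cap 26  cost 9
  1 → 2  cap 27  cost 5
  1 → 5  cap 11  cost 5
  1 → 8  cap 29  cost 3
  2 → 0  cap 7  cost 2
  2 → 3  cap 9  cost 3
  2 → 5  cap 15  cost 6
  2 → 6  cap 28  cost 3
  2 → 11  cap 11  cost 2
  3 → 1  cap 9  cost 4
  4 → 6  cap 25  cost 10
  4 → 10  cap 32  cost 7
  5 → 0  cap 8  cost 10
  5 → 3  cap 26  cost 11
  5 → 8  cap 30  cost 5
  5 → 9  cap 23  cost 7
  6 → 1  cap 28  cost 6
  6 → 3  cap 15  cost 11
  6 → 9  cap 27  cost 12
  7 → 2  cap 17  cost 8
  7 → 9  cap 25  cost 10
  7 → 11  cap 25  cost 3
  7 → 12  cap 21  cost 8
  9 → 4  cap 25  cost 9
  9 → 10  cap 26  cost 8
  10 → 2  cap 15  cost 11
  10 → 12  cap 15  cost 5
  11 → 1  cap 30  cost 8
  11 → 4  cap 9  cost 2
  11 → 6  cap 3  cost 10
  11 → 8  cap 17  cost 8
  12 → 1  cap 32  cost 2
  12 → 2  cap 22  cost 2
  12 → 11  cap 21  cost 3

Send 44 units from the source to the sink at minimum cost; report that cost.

shortest-cost path #1: 7→11→8 push 17 @ unit cost 11 (adds 187)
shortest-cost path #2: 7→12→1→8 push 21 @ unit cost 13 (adds 273)
shortest-cost path #3: 7→11→1→8 push 6 @ unit cost 14 (adds 84)
total cost = 544

Minimum cost for 44 units: 544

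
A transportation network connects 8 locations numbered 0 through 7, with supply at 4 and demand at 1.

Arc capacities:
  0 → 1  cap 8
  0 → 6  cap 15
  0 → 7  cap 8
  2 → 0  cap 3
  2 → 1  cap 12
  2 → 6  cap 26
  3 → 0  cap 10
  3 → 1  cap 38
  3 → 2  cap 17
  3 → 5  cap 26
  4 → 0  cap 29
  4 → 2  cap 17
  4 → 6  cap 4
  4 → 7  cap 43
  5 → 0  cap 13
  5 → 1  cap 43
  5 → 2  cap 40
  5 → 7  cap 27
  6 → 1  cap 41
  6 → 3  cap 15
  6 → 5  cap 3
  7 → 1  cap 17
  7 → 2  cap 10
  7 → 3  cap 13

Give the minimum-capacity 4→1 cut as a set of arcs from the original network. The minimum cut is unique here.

augment #1: 4→0→1 push 8
augment #2: 4→2→1 push 12
augment #3: 4→6→1 push 4
augment #4: 4→7→1 push 17
augment #5: 4→0→6→1 push 15
augment #6: 4→2→6→1 push 5
augment #7: 4→7→3→1 push 13
augment #8: 4→7→2→6→1 push 10
max flow = 84; residual-reachable set from 4 gives S-side
cut edges (S→T): {(0,1), (0,6), (4,2), (4,6), (7,1), (7,2), (7,3)} total cap 84

Min-cut arcs: {(0,1), (0,6), (4,2), (4,6), (7,1), (7,2), (7,3)} (total capacity 84)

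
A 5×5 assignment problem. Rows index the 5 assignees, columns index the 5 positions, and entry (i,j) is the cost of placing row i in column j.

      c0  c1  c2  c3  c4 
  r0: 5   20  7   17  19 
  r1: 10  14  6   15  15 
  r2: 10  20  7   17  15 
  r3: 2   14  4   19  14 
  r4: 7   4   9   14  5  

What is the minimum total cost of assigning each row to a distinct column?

Minimum assignment cost: 43

one of 2 optimal assignments: row0→col0 (cost 5), row1→col3 (cost 15), row2→col4 (cost 15), row3→col2 (cost 4), row4→col1 (cost 4)
total = 5 + 15 + 15 + 4 + 4 = 43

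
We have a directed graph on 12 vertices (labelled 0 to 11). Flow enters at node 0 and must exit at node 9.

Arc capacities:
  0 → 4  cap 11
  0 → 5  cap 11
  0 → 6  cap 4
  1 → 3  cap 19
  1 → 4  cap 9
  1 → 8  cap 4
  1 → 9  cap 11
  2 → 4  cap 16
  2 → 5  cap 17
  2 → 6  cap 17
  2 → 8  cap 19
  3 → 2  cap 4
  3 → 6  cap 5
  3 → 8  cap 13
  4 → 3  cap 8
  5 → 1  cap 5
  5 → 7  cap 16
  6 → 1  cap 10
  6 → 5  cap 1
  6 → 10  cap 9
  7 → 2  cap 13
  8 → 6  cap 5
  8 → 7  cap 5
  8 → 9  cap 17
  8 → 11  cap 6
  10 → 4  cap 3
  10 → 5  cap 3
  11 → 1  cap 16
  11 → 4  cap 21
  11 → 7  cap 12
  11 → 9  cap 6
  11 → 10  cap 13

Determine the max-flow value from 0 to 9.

Maximum flow value: 23

augment #1: 0→5→1→9 bottleneck 5, total now 5
augment #2: 0→6→1→9 bottleneck 4, total now 9
augment #3: 0→4→3→8→9 bottleneck 8, total now 17
augment #4: 0→5→7→2→8→9 bottleneck 6, total now 23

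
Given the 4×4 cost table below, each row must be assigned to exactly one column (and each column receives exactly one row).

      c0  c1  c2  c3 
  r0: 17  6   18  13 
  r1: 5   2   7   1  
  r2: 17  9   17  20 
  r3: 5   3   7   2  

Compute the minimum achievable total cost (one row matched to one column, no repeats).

optimal assignment: row0→col1 (cost 6), row1→col3 (cost 1), row2→col2 (cost 17), row3→col0 (cost 5)
total = 6 + 1 + 17 + 5 = 29

Minimum assignment cost: 29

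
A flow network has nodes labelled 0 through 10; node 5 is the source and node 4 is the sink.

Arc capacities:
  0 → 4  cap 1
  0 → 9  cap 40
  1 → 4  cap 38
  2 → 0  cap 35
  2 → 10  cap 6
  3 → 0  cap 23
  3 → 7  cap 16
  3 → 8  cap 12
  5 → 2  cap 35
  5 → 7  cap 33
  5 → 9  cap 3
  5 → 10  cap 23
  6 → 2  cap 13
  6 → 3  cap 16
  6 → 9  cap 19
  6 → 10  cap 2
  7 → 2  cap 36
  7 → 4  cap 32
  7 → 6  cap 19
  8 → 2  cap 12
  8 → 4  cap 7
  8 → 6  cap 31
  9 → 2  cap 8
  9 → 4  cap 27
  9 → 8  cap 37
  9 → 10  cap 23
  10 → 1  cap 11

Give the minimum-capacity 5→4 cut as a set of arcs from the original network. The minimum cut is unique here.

augment #1: 5→7→4 push 32
augment #2: 5→9→4 push 3
augment #3: 5→2→0→4 push 1
augment #4: 5→10→1→4 push 11
augment #5: 5→2→0→9→4 push 24
augment #6: 5→2→0→9→8→4 push 7
max flow = 78; residual-reachable set from 5 gives S-side
cut edges (S→T): {(0,4), (7,4), (8,4), (9,4), (10,1)} total cap 78

Min-cut arcs: {(0,4), (7,4), (8,4), (9,4), (10,1)} (total capacity 78)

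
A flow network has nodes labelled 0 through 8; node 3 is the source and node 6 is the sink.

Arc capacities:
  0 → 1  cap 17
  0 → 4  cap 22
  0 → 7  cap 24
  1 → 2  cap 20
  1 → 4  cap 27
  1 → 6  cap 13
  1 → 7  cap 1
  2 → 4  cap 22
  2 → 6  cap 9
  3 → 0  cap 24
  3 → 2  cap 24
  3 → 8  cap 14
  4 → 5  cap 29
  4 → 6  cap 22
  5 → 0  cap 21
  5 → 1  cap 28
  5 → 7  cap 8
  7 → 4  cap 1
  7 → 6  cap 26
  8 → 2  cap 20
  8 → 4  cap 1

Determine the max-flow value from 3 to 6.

Maximum flow value: 56

augment #1: 3→2→6 bottleneck 9, total now 9
augment #2: 3→0→1→6 bottleneck 13, total now 22
augment #3: 3→0→4→6 bottleneck 11, total now 33
augment #4: 3→2→4→6 bottleneck 11, total now 44
augment #5: 3→2→4→0→7→6 bottleneck 4, total now 48
augment #6: 3→8→4→0→7→6 bottleneck 1, total now 49
augment #7: 3→8→2→4→0→7→6 bottleneck 6, total now 55
augment #8: 3→8→2→4→5→7→6 bottleneck 1, total now 56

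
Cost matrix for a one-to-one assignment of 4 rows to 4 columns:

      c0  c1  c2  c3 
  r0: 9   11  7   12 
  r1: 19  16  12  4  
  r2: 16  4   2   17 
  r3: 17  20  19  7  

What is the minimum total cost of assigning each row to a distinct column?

Minimum assignment cost: 32

one of 2 optimal assignments: row0→col0 (cost 9), row1→col2 (cost 12), row2→col1 (cost 4), row3→col3 (cost 7)
total = 9 + 12 + 4 + 7 = 32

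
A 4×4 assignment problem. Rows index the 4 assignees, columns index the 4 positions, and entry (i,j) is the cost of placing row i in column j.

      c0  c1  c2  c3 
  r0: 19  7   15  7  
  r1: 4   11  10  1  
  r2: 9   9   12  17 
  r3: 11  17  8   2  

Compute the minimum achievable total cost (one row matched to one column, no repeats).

one of 2 optimal assignments: row0→col1 (cost 7), row1→col0 (cost 4), row2→col2 (cost 12), row3→col3 (cost 2)
total = 7 + 4 + 12 + 2 = 25

Minimum assignment cost: 25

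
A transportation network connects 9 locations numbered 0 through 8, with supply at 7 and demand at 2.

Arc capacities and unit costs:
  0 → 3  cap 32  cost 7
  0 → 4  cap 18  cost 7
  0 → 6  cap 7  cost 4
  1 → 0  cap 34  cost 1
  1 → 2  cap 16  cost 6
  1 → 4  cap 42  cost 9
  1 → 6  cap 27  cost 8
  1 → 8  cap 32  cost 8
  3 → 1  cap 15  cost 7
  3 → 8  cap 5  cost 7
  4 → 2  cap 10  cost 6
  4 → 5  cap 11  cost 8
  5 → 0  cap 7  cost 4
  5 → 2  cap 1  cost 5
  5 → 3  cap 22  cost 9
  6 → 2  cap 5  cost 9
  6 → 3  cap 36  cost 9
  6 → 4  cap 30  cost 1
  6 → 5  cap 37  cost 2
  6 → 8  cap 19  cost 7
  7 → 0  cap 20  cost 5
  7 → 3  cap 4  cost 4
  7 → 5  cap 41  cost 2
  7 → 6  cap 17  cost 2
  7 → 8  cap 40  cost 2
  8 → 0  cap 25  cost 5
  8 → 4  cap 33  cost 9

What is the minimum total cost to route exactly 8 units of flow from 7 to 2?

shortest-cost path #1: 7→5→2 push 1 @ unit cost 7 (adds 7)
shortest-cost path #2: 7→6→4→2 push 7 @ unit cost 9 (adds 63)
total cost = 70

Minimum cost for 8 units: 70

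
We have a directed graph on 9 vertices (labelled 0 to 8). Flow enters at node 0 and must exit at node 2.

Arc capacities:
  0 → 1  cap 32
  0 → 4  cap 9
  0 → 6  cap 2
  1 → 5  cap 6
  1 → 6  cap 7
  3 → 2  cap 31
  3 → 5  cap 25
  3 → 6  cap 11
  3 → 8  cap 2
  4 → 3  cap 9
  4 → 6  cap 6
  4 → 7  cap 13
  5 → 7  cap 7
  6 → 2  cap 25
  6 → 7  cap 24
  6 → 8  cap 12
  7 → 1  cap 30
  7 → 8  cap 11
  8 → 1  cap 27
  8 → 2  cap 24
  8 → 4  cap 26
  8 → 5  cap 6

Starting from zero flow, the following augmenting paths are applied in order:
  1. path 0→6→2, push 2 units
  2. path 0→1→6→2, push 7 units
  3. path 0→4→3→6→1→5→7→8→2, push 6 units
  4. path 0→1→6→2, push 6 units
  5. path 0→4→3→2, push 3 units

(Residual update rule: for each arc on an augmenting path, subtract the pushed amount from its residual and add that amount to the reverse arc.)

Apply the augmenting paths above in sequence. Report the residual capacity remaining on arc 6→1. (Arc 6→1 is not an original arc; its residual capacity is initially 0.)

Residual capacity of (6,1): 7

after path 1 (0→6→2, push 2): res(6,1)=0
after path 2 (0→1→6→2, push 7): res(6,1)=7
after path 3 (0→4→3→6→1→5→7→8→2, push 6): res(6,1)=1
after path 4 (0→1→6→2, push 6): res(6,1)=7
after path 5 (0→4→3→2, push 3): res(6,1)=7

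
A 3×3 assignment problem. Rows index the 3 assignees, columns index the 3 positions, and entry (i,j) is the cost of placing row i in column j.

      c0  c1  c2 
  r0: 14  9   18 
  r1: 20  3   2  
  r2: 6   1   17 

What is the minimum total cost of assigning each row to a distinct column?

Minimum assignment cost: 17

one of 2 optimal assignments: row0→col0 (cost 14), row1→col2 (cost 2), row2→col1 (cost 1)
total = 14 + 2 + 1 = 17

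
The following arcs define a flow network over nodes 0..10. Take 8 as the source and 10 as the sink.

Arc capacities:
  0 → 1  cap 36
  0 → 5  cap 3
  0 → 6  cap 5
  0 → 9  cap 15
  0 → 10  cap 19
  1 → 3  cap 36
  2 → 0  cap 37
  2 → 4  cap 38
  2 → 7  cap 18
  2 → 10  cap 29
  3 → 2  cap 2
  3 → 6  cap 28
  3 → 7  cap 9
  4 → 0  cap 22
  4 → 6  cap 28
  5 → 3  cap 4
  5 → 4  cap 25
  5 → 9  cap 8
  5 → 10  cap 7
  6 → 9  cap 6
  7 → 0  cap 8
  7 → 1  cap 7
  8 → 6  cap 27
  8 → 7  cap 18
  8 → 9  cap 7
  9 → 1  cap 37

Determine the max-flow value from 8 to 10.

augment #1: 8→7→0→10 bottleneck 8, total now 8
augment #2: 8→7→1→3→2→10 bottleneck 2, total now 10

Maximum flow value: 10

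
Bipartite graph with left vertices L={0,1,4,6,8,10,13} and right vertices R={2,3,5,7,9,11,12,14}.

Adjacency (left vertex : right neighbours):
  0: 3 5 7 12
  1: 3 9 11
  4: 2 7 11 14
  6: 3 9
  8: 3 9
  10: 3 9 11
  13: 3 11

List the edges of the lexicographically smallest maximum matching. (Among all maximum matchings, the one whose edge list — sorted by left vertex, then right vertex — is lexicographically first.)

|M| = 5 (so the lex-smallest maximum matching has 5 edges)
process left vertices in ascending order; for each, take the smallest-labelled available neighbour that still permits 5 edges overall, or leave it unmatched if none does
lex-smallest matching: {0-5, 1-3, 4-2, 6-9, 10-11}

Lex-smallest maximum matching: {(0,5), (1,3), (4,2), (6,9), (10,11)}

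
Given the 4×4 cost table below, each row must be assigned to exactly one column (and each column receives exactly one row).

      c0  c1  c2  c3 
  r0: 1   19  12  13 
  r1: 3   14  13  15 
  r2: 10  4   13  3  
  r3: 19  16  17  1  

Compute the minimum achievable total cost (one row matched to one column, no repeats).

Minimum assignment cost: 19

optimal assignment: row0→col0 (cost 1), row1→col2 (cost 13), row2→col1 (cost 4), row3→col3 (cost 1)
total = 1 + 13 + 4 + 1 = 19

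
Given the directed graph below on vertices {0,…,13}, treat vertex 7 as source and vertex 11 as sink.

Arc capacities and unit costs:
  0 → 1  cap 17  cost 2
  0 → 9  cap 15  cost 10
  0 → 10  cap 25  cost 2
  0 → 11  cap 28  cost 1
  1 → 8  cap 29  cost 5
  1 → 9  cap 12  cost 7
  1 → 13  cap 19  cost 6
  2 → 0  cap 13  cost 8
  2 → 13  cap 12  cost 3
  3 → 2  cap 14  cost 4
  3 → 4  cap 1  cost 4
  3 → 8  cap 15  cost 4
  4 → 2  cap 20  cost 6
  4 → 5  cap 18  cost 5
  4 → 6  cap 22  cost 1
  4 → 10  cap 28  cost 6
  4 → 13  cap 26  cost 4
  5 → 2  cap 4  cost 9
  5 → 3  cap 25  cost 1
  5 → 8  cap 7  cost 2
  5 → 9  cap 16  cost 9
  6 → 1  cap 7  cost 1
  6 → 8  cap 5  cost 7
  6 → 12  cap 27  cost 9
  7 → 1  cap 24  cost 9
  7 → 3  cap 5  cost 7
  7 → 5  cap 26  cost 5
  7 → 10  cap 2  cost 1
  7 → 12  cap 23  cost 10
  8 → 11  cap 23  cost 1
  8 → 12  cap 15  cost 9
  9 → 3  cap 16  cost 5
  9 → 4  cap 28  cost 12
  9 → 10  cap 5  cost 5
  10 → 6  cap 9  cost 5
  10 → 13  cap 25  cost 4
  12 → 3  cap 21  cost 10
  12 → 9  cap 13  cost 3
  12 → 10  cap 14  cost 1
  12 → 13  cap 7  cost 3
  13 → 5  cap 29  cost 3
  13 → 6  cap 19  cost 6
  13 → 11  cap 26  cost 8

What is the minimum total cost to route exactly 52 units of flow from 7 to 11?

shortest-cost path #1: 7→5→8→11 push 7 @ unit cost 8 (adds 56)
shortest-cost path #2: 7→5→3→8→11 push 15 @ unit cost 11 (adds 165)
shortest-cost path #3: 7→10→13→11 push 2 @ unit cost 13 (adds 26)
shortest-cost path #4: 7→1→8→11 push 1 @ unit cost 15 (adds 15)
shortest-cost path #5: 7→5→3→2→0→11 push 4 @ unit cost 19 (adds 76)
shortest-cost path #6: 7→3→2→0→11 push 5 @ unit cost 20 (adds 100)
shortest-cost path #7: 7→12→13→11 push 7 @ unit cost 21 (adds 147)
shortest-cost path #8: 7→1→13→11 push 11 @ unit cost 23 (adds 253)
total cost = 838

Minimum cost for 52 units: 838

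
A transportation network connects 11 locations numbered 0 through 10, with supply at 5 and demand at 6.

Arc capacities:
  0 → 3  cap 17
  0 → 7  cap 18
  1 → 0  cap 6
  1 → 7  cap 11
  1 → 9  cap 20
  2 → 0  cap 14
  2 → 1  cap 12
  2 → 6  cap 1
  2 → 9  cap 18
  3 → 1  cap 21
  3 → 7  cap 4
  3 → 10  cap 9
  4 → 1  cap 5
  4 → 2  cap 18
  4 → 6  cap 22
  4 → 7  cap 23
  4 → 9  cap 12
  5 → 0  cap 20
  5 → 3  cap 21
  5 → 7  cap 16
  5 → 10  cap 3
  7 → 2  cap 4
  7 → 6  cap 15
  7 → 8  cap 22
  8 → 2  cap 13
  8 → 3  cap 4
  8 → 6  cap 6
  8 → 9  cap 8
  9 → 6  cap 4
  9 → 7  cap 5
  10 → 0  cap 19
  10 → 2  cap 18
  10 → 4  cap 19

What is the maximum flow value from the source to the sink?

Maximum flow value: 38

augment #1: 5→7→6 bottleneck 15, total now 15
augment #2: 5→7→2→6 bottleneck 1, total now 16
augment #3: 5→10→4→6 bottleneck 3, total now 19
augment #4: 5→0→7→8→6 bottleneck 6, total now 25
augment #5: 5→3→1→9→6 bottleneck 4, total now 29
augment #6: 5→3→10→4→6 bottleneck 9, total now 38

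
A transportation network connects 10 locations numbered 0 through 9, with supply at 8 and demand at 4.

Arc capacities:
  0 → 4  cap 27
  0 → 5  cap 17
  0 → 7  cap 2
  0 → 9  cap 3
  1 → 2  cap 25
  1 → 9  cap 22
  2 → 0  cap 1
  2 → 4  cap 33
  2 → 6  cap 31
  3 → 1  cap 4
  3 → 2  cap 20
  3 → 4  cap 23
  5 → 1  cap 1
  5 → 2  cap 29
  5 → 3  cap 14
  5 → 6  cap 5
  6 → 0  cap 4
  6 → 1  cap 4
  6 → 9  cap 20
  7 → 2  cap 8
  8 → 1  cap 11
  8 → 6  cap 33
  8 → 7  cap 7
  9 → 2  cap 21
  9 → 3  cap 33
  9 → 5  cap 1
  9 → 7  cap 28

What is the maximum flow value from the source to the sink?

augment #1: 8→1→2→4 bottleneck 11, total now 11
augment #2: 8→6→0→4 bottleneck 4, total now 15
augment #3: 8→7→2→4 bottleneck 7, total now 22
augment #4: 8→6→1→2→4 bottleneck 4, total now 26
augment #5: 8→6→9→2→4 bottleneck 11, total now 37
augment #6: 8→6→9→3→4 bottleneck 9, total now 46

Maximum flow value: 46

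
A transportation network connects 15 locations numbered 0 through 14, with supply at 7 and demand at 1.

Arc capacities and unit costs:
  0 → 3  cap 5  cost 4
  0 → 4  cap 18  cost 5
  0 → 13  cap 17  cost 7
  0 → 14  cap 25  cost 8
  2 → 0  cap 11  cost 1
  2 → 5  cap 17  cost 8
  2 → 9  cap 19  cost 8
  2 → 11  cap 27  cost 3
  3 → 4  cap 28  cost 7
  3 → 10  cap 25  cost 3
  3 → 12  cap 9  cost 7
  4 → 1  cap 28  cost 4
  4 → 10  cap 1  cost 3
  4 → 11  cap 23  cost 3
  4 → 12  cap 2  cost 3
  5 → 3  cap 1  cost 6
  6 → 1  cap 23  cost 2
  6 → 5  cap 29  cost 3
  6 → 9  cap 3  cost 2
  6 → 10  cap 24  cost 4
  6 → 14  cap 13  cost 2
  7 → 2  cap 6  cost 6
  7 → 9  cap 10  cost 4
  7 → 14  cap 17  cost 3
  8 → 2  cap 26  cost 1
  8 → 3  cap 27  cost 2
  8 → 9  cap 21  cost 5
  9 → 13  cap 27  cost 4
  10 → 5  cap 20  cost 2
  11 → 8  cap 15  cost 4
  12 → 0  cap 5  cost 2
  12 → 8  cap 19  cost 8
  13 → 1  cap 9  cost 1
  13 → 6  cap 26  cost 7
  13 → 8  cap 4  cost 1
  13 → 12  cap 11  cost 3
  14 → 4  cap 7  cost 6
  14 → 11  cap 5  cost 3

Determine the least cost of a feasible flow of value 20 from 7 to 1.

shortest-cost path #1: 7→9→13→1 push 9 @ unit cost 9 (adds 81)
shortest-cost path #2: 7→14→4→1 push 7 @ unit cost 13 (adds 91)
shortest-cost path #3: 7→2→0→4→1 push 4 @ unit cost 16 (adds 64)
total cost = 236

Minimum cost for 20 units: 236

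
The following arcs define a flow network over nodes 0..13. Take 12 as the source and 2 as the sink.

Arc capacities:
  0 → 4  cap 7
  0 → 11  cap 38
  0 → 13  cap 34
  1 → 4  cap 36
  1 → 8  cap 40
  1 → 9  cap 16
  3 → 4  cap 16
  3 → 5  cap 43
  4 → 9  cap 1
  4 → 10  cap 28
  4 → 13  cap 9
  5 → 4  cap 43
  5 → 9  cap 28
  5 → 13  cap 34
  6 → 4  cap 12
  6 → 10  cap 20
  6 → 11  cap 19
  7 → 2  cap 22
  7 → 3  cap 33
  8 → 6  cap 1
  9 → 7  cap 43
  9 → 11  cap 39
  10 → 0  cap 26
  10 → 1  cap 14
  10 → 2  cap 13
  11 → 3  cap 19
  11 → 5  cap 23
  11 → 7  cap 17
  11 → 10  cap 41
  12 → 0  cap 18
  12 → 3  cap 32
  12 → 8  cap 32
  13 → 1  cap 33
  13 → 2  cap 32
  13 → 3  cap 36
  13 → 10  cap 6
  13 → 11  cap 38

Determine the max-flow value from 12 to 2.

augment #1: 12→0→13→2 bottleneck 18, total now 18
augment #2: 12→3→4→10→2 bottleneck 13, total now 31
augment #3: 12→3→4→13→2 bottleneck 3, total now 34
augment #4: 12→3→5→13→2 bottleneck 11, total now 45
augment #5: 12→3→5→9→7→2 bottleneck 5, total now 50
augment #6: 12→8→6→11→7→2 bottleneck 1, total now 51

Maximum flow value: 51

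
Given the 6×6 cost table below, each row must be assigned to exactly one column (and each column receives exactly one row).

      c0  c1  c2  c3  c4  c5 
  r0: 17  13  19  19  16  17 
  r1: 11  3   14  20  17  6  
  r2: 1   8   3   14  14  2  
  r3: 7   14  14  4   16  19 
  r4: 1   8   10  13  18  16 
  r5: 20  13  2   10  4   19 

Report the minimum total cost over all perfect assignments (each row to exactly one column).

optimal assignment: row0→col4 (cost 16), row1→col1 (cost 3), row2→col5 (cost 2), row3→col3 (cost 4), row4→col0 (cost 1), row5→col2 (cost 2)
total = 16 + 3 + 2 + 4 + 1 + 2 = 28

Minimum assignment cost: 28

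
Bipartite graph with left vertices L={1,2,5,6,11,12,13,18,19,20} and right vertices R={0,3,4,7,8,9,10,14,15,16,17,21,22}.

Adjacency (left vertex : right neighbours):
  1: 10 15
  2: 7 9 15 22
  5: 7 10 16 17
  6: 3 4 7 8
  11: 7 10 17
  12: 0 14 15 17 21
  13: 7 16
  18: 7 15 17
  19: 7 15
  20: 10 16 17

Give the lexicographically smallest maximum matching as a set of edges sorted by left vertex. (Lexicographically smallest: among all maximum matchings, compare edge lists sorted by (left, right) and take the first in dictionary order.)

Lex-smallest maximum matching: {(1,10), (2,9), (5,7), (6,3), (11,17), (12,0), (13,16), (18,15)}

|M| = 8 (so the lex-smallest maximum matching has 8 edges)
process left vertices in ascending order; for each, take the smallest-labelled available neighbour that still permits 8 edges overall, or leave it unmatched if none does
lex-smallest matching: {1-10, 2-9, 5-7, 6-3, 11-17, 12-0, 13-16, 18-15}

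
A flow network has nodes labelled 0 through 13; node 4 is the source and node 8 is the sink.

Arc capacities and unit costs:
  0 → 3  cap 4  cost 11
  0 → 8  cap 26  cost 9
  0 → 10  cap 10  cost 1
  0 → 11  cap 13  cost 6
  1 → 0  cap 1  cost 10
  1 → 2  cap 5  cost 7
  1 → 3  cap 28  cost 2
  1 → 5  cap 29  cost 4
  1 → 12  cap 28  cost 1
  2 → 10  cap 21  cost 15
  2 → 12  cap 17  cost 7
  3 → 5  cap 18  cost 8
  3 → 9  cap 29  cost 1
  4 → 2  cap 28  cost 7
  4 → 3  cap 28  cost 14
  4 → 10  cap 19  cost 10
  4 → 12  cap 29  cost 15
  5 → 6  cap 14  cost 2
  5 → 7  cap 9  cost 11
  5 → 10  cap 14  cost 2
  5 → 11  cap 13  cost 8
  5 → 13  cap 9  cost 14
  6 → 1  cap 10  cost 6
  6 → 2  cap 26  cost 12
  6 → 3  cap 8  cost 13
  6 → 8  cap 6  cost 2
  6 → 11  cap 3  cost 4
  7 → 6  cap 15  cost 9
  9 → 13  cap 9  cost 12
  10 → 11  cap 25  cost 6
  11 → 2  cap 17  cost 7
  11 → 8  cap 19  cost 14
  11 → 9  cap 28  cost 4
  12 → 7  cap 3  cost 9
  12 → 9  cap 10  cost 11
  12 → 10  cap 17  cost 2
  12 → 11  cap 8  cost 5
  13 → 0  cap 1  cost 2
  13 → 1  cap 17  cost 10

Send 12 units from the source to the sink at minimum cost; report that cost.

shortest-cost path #1: 4→3→5→6→8 push 6 @ unit cost 26 (adds 156)
shortest-cost path #2: 4→10→11→8 push 6 @ unit cost 30 (adds 180)
total cost = 336

Minimum cost for 12 units: 336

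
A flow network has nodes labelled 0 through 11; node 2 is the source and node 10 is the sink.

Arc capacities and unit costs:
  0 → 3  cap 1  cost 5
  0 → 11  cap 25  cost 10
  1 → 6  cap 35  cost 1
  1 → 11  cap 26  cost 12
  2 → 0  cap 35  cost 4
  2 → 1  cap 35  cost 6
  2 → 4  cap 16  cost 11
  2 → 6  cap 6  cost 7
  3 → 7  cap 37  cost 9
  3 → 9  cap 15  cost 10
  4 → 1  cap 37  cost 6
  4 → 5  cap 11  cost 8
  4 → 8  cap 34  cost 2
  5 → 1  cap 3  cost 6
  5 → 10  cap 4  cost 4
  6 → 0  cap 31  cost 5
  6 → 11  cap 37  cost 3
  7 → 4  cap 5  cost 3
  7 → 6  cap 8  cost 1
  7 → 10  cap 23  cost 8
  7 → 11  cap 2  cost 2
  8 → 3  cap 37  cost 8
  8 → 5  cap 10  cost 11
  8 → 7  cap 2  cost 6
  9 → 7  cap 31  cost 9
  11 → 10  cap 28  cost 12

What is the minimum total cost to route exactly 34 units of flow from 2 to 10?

Minimum cost for 34 units: 761

shortest-cost path #1: 2→6→11→10 push 6 @ unit cost 22 (adds 132)
shortest-cost path #2: 2→1→6→11→10 push 22 @ unit cost 22 (adds 484)
shortest-cost path #3: 2→4→5→10 push 4 @ unit cost 23 (adds 92)
shortest-cost path #4: 2→0→3→7→10 push 1 @ unit cost 26 (adds 26)
shortest-cost path #5: 2→4→8→7→10 push 1 @ unit cost 27 (adds 27)
total cost = 761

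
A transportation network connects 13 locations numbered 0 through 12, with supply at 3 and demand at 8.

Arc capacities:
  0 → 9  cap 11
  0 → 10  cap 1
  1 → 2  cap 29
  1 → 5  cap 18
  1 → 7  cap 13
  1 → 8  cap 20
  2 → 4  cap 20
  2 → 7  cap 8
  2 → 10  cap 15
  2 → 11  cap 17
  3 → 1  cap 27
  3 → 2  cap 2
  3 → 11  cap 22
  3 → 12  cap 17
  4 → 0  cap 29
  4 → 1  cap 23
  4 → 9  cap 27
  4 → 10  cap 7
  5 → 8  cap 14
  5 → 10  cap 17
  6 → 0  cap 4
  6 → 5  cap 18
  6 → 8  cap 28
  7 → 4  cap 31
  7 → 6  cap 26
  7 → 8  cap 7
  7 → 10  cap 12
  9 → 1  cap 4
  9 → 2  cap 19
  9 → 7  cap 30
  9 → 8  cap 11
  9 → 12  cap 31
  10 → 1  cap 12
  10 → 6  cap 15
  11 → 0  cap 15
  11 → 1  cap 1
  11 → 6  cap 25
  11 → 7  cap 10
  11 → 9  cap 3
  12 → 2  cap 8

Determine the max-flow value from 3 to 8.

augment #1: 3→1→8 bottleneck 20, total now 20
augment #2: 3→1→5→8 bottleneck 7, total now 27
augment #3: 3→2→7→8 bottleneck 2, total now 29
augment #4: 3→11→6→8 bottleneck 22, total now 51
augment #5: 3→12→2→7→8 bottleneck 5, total now 56
augment #6: 3→12→2→4→9→8 bottleneck 3, total now 59

Maximum flow value: 59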